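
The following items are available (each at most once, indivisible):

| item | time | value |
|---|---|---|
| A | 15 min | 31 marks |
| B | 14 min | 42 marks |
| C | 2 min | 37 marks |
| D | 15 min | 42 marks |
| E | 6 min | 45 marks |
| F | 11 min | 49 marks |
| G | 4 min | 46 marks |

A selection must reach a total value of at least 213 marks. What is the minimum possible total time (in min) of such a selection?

37

Subsets with value ≥ 213, sorted by total time:
- B+C+E+F+G: time 37, value 219
- C+D+E+F+G: time 38, value 219
Minimum time: 37 min.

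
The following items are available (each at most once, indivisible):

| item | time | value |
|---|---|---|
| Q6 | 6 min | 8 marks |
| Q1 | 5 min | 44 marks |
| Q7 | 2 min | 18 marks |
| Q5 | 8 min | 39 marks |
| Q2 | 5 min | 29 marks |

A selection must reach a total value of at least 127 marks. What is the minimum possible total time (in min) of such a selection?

Subsets with value ≥ 127, sorted by total time:
- Q1+Q7+Q5+Q2: time 20, value 130
- Q6+Q1+Q7+Q5+Q2: time 26, value 138
Minimum time: 20 min.

20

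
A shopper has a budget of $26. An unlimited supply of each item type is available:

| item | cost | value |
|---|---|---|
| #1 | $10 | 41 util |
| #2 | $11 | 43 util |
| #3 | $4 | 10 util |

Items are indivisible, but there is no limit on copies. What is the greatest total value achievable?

Best value-per-unit is #1 at 41/10; filling with it alone gives 2×41 = 82.
Optimal mix: 2×#2 + 1×#3 → cost 26, value 96.

96 util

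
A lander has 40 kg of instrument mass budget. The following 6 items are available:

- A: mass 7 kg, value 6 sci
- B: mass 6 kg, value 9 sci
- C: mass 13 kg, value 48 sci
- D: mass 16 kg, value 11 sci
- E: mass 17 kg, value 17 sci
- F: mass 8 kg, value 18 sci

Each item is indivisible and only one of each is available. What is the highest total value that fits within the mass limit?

83 sci

Check high-value combinations within 40 kg:
- C+E+F: mass 13+17+8=38, value 48+17+18=83
- A+B+C+F: mass 7+6+13+8=34, value 6+9+48+18=81
- C+D+F: mass 13+16+8=37, value 48+11+18=77
Best: 83 sci.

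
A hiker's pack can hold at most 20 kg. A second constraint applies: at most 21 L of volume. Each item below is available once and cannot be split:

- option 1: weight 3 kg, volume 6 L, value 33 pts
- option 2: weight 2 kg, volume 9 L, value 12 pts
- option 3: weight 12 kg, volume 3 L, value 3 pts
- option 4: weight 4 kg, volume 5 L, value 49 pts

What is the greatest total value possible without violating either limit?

94 pts

Feasible sets respecting both limits:
- option 1+option 2+option 4: weight 9, volume 20, value 94
- option 1+option 3+option 4: weight 19, volume 14, value 85
- option 1+option 4: weight 7, volume 11, value 82
Best: 94 pts.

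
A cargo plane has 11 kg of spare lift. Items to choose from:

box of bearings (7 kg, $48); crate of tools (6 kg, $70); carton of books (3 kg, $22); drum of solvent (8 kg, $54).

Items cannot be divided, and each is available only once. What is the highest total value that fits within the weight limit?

This is a 0/1 knapsack; check combinations near the capacity.
- crate of tools+carton of books: weight 6+3=9, value 70+22=92
- carton of books+drum of solvent: weight 3+8=11, value 22+54=76
- crate of tools: weight 6, value 70
- box of bearings+carton of books: weight 7+3=10, value 48+22=70
Best: $92.

$92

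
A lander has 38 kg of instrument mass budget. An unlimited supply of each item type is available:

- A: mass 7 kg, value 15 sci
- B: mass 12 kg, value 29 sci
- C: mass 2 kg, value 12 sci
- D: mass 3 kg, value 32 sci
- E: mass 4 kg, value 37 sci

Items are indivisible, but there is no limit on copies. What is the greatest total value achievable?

396 sci

Best value-per-unit is D at 32/3; filling with it alone gives 12×32 = 384.
Optimal mix: 1×C + 12×D → mass 38, value 396.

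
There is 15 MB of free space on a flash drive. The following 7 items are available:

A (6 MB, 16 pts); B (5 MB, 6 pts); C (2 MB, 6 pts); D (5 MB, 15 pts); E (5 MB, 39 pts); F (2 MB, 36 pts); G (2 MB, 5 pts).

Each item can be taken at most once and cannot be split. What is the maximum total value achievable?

97 pts

Check high-value combinations within 15 MB:
- A+C+E+F: size 6+2+5+2=15, value 16+6+39+36=97
- C+D+E+F: size 2+5+5+2=14, value 6+15+39+36=96
- A+E+F+G: size 6+5+2+2=15, value 16+39+36+5=96
- D+E+F+G: size 5+5+2+2=14, value 15+39+36+5=95
Best: 97 pts.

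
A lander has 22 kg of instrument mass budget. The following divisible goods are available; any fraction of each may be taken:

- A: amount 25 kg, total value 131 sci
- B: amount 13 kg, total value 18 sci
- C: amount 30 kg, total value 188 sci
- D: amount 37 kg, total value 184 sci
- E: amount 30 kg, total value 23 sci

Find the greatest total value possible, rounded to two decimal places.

137.87

Take in order of value per unit:
- C (188/30 per unit): 22 of 30 → value 22×188/30 = 137.8667, running total 137.87
Total 137.87.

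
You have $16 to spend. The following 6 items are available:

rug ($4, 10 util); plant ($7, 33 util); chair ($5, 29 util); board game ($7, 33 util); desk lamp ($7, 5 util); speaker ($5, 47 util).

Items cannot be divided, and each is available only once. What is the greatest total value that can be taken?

Check high-value combinations within $16:
- rug+plant+speaker: cost 4+7+5=16, value 10+33+47=90
- rug+board game+speaker: cost 4+7+5=16, value 10+33+47=90
- rug+chair+speaker: cost 4+5+5=14, value 10+29+47=86
Best: 90 util.

90 util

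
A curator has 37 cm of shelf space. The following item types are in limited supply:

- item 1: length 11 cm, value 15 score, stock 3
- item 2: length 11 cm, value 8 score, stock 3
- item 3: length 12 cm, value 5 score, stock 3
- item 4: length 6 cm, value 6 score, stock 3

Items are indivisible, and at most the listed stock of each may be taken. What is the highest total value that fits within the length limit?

Top feasible selections:
- 3×item 1: length 33, value 45
- 2×item 1 + 2×item 4: length 34, value 42
- 2×item 1 + 1×item 2: length 33, value 38
Best: 45 score.

45 score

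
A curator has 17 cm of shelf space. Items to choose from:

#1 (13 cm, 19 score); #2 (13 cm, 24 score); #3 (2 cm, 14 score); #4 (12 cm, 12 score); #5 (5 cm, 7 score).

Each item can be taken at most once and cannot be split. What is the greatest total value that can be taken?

38 score

Check high-value combinations within 17 cm:
- #2+#3: length 13+2=15, value 24+14=38
- #1+#3: length 13+2=15, value 19+14=33
- #3+#4: length 2+12=14, value 14+12=26
Best: 38 score.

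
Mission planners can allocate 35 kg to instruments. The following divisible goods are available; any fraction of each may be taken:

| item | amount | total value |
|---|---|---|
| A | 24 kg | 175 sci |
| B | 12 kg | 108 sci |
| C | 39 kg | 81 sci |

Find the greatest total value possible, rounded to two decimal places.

275.71

Take in order of value per unit:
- B (108/12 per unit): all 12 → value 108, running total 108.00
- A (175/24 per unit): 23 of 24 → value 23×175/24 = 167.7083, running total 275.71
Total 275.71.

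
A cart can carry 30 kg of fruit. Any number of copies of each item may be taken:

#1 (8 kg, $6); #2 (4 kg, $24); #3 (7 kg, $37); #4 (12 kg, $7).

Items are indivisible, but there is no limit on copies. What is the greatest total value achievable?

$170

Best value-per-unit is #2 at 24/4; filling with it alone gives 7×24 = 168.
Optimal mix: 4×#2 + 2×#3 → weight 30, value 170.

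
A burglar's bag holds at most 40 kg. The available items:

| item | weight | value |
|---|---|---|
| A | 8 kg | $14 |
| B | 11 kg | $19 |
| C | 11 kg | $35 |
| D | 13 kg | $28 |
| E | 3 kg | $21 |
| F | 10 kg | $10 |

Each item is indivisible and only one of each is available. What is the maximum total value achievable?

$103

Check high-value combinations within 40 kg:
- B+C+D+E: weight 11+11+13+3=38, value 19+35+28+21=103
- A+C+D+E: weight 8+11+13+3=35, value 14+35+28+21=98
- C+D+E+F: weight 11+13+3+10=37, value 35+28+21+10=94
Best: $103.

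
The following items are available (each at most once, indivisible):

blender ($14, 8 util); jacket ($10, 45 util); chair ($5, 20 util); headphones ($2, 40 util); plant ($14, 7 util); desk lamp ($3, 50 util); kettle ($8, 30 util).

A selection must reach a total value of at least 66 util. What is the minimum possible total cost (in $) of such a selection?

Subsets with value ≥ 66, sorted by total cost:
- headphones+desk lamp: cost 5, value 90
- chair+desk lamp: cost 8, value 70
- chair+headphones+desk lamp: cost 10, value 110
- headphones+kettle: cost 10, value 70
Minimum cost: 5 $.

5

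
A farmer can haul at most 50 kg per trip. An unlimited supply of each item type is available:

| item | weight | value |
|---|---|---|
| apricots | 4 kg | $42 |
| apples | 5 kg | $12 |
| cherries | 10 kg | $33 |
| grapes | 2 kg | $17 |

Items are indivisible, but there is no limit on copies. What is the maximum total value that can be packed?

Best value-per-unit is apricots at 42/4; filling with it alone gives 12×42 = 504.
Optimal mix: 12×apricots + 1×grapes → weight 50, value 521.

$521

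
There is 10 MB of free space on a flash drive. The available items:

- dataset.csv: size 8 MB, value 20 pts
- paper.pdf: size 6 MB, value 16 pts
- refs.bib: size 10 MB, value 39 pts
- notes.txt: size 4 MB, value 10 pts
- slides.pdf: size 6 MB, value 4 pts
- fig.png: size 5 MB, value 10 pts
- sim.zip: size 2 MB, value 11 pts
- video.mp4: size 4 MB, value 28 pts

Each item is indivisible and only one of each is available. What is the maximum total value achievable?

This is a 0/1 knapsack; check combinations near the capacity.
- notes.txt+sim.zip+video.mp4: size 4+2+4=10, value 10+11+28=49
- paper.pdf+video.mp4: size 6+4=10, value 16+28=44
- sim.zip+video.mp4: size 2+4=6, value 11+28=39
Best: 49 pts.

49 pts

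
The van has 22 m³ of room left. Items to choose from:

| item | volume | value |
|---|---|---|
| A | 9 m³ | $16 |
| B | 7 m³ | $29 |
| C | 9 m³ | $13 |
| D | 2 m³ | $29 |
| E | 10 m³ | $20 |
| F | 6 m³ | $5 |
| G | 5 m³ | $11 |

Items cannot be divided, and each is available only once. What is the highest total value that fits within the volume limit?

$78

Check high-value combinations within 22 m³:
- B+D+E: volume 7+2+10=19, value 29+29+20=78
- A+B+D: volume 9+7+2=18, value 16+29+29=74
- B+D+F+G: volume 7+2+6+5=20, value 29+29+5+11=74
Best: $78.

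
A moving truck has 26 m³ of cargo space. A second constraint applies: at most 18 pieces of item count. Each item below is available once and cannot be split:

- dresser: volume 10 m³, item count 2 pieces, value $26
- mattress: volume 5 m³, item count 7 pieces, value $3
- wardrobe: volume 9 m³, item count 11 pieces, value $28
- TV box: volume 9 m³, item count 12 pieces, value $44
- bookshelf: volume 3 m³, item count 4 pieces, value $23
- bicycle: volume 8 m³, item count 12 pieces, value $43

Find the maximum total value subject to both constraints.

$93

Feasible sets respecting both limits:
- dresser+TV box+bookshelf: volume 22, item count 18, value 93
- dresser+bookshelf+bicycle: volume 21, item count 18, value 92
- dresser+wardrobe+bookshelf: volume 22, item count 17, value 77
Best: $93.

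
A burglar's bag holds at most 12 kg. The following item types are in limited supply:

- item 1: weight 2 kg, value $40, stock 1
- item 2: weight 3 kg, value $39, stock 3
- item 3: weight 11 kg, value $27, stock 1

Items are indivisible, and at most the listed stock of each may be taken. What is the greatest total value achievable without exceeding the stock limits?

Best selections within weight 12 and stock limits:
- 1×item 1 + 3×item 2: weight 11, value 157
- 1×item 1 + 2×item 2: weight 8, value 118
- 3×item 2: weight 9, value 117
- 1×item 1 + 1×item 2: weight 5, value 79
Best: $157.

$157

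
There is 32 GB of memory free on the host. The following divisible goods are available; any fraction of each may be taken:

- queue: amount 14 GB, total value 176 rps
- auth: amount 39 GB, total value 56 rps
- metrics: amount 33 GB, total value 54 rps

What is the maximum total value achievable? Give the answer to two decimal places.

205.45

Take in order of value per unit:
- queue (176/14 per unit): all 14 → value 176, running total 176.00
- metrics (54/33 per unit): 18 of 33 → value 18×54/33 = 29.4545, running total 205.45
Total 205.45.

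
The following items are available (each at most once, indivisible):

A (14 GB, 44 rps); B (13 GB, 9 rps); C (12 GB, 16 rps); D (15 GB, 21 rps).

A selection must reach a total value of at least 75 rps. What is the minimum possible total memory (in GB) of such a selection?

Subsets with value ≥ 75, sorted by total memory:
- A+C+D: memory 41, value 81
- A+B+C+D: memory 54, value 90
Minimum memory: 41 GB.

41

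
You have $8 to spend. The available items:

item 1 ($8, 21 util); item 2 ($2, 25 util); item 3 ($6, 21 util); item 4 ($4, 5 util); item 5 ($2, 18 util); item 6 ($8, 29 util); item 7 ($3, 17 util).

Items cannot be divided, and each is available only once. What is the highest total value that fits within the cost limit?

Check high-value combinations within $8:
- item 2+item 5+item 7: cost 2+2+3=7, value 25+18+17=60
- item 2+item 4+item 5: cost 2+4+2=8, value 25+5+18=48
- item 2+item 3: cost 2+6=8, value 25+21=46
Best: 60 util.

60 util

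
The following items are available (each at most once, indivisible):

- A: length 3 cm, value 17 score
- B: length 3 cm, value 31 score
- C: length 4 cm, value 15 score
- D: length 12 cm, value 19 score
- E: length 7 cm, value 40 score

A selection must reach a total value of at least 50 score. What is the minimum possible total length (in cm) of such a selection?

Subsets with value ≥ 50, sorted by total length:
- B+E: length 10, value 71
- A+B+C: length 10, value 63
- A+E: length 10, value 57
- C+E: length 11, value 55
Minimum length: 10 cm.

10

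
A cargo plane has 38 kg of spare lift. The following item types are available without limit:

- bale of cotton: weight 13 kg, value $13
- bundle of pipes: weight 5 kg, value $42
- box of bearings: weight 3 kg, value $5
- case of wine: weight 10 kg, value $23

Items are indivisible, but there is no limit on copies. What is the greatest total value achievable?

Best value-per-unit is bundle of pipes at 42/5; filling with it alone gives 7×42 = 294.
Optimal mix: 7×bundle of pipes + 1×box of bearings → weight 38, value 299.

$299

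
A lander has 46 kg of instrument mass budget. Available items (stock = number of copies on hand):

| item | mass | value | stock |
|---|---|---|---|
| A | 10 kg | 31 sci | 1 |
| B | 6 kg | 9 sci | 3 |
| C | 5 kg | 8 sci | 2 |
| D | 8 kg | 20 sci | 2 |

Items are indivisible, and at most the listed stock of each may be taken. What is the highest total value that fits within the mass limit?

98 sci

Best selections within mass 46 and stock limits:
- 1×A + 3×B + 2×D: mass 44, value 98
- 1×A + 2×B + 1×C + 2×D: mass 43, value 97
Best: 98 sci.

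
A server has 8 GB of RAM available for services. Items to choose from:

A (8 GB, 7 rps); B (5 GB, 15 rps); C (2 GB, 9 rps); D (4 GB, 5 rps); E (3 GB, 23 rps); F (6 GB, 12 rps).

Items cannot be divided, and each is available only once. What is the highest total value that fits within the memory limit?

Check high-value combinations within 8 GB:
- B+E: memory 5+3=8, value 15+23=38
- C+E: memory 2+3=5, value 9+23=32
- D+E: memory 4+3=7, value 5+23=28
Best: 38 rps.

38 rps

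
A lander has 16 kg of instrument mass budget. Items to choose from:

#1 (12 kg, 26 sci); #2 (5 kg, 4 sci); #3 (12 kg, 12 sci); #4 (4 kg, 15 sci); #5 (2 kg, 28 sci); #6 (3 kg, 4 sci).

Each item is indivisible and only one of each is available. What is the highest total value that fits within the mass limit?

54 sci

Check high-value combinations within 16 kg:
- #1+#5: mass 12+2=14, value 26+28=54
- #2+#4+#5+#6: mass 5+4+2+3=14, value 4+15+28+4=51
- #4+#5+#6: mass 4+2+3=9, value 15+28+4=47
- #2+#4+#5: mass 5+4+2=11, value 4+15+28=47
Best: 54 sci.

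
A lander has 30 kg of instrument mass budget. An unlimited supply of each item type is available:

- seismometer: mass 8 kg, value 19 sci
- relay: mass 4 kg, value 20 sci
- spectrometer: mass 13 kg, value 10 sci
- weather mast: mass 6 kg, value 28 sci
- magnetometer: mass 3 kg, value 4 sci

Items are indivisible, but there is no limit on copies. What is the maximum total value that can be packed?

Best value-per-unit is relay at 20/4; filling with it alone gives 7×20 = 140.
Optimal mix: 6×relay + 1×weather mast → mass 30, value 148.

148 sci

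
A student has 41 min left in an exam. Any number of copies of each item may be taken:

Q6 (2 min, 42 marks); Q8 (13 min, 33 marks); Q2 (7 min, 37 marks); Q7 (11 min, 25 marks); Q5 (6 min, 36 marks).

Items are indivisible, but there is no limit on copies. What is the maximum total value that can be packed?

840 marks

Best value-per-unit is Q6 at 42/2, and filling with it alone uses time 20×2=40. No mix of the others beats 20×42 = 840.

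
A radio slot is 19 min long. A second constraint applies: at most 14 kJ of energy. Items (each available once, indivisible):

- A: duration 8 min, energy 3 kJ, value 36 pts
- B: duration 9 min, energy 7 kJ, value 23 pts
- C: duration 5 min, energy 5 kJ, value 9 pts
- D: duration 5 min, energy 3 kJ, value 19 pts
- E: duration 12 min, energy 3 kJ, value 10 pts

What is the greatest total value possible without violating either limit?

64 pts

Feasible sets respecting both limits:
- A+C+D: duration 18, energy 11, value 64
- A+B: duration 17, energy 10, value 59
- A+D: duration 13, energy 6, value 55
- A+C: duration 13, energy 8, value 45
Best: 64 pts.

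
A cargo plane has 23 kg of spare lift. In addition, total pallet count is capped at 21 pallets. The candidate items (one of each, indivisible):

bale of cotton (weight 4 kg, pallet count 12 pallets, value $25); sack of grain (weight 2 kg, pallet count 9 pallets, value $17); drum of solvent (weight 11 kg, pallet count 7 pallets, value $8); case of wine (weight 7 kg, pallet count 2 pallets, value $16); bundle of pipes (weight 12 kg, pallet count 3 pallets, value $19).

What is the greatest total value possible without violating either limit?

Feasible sets respecting both limits:
- bale of cotton+case of wine+bundle of pipes: weight 23, pallet count 17, value 60
- sack of grain+case of wine+bundle of pipes: weight 21, pallet count 14, value 52
- bale of cotton+drum of solvent+case of wine: weight 22, pallet count 21, value 49
Best: $60.

$60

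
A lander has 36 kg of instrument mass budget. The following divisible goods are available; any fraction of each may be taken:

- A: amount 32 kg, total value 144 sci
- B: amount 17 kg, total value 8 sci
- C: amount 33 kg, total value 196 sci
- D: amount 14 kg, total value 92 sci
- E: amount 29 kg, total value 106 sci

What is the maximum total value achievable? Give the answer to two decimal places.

222.67

Take in order of value per unit:
- D (92/14 per unit): all 14 → value 92, running total 92.00
- C (196/33 per unit): 22 of 33 → value 22×196/33 = 130.6667, running total 222.67
Total 222.67.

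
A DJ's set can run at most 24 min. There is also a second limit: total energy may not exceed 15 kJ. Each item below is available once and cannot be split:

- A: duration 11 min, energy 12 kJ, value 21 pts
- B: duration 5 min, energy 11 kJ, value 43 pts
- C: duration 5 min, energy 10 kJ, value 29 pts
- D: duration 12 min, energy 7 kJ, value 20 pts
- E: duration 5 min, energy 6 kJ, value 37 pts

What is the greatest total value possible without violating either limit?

57 pts

Feasible sets respecting both limits:
- D+E: duration 17, energy 13, value 57
- B: duration 5, energy 11, value 43
- E: duration 5, energy 6, value 37
- C: duration 5, energy 10, value 29
Best: 57 pts.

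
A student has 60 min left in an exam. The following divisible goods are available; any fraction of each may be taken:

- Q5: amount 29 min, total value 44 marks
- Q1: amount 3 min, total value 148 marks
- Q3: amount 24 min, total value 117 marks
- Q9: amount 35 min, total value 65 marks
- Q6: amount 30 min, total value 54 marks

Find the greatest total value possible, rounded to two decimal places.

326.29

Take in order of value per unit:
- Q1 (148/3 per unit): all 3 → value 148, running total 148.00
- Q3 (117/24 per unit): all 24 → value 117, running total 265.00
- Q9 (65/35 per unit): 33 of 35 → value 33×65/35 = 61.2857, running total 326.29
Total 326.29.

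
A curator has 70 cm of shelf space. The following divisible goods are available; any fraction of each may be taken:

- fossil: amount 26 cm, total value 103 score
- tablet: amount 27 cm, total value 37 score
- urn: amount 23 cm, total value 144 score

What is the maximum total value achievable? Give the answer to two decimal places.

275.78

Take in order of value per unit:
- urn (144/23 per unit): all 23 → value 144, running total 144.00
- fossil (103/26 per unit): all 26 → value 103, running total 247.00
- tablet (37/27 per unit): 21 of 27 → value 21×37/27 = 28.7778, running total 275.78
Total 275.78.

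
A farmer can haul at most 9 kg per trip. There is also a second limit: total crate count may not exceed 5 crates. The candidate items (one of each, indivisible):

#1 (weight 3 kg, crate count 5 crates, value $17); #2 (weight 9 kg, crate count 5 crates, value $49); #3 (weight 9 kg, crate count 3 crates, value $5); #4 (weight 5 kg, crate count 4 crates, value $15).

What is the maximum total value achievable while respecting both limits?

$49

Feasible sets respecting both limits:
- #2: weight 9, crate count 5, value 49
- #1: weight 3, crate count 5, value 17
- #4: weight 5, crate count 4, value 15
- #3: weight 9, crate count 3, value 5
Best: $49.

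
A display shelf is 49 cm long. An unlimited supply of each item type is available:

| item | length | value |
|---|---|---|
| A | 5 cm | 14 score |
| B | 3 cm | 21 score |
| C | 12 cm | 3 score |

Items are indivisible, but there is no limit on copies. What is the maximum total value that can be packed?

Best value-per-unit is B at 21/3, and filling with it alone uses length 16×3=48. No mix of the others beats 16×21 = 336.

336 score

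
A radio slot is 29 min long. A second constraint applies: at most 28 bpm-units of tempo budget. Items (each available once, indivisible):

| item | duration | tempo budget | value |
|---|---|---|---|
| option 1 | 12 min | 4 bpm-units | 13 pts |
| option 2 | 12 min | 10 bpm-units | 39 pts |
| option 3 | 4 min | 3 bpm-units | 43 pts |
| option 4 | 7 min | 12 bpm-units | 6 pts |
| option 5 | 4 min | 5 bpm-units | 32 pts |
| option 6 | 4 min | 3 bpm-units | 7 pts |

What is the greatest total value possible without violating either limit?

Feasible sets respecting both limits:
- option 2+option 3+option 5+option 6: duration 24, tempo budget 21, value 121
- option 2+option 3+option 5: duration 20, tempo budget 18, value 114
- option 1+option 2+option 3: duration 28, tempo budget 17, value 95
Best: 121 pts.

121 pts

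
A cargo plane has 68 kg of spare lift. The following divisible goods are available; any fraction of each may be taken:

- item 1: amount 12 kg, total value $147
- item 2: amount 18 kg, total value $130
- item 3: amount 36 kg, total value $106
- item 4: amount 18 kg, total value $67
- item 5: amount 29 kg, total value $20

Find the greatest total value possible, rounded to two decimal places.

Take in order of value per unit:
- item 1 (147/12 per unit): all 12 → value 147, running total 147.00
- item 2 (130/18 per unit): all 18 → value 130, running total 277.00
- item 4 (67/18 per unit): all 18 → value 67, running total 344.00
- item 3 (106/36 per unit): 20 of 36 → value 20×106/36 = 58.8889, running total 402.89
Total 402.89.

402.89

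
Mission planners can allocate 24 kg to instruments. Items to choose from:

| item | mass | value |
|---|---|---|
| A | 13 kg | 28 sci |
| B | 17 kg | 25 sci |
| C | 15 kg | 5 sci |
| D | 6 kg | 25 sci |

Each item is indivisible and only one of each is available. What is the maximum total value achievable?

53 sci

This is a 0/1 knapsack; check combinations near the capacity.
- A+D: mass 13+6=19, value 28+25=53
- B+D: mass 17+6=23, value 25+25=50
- C+D: mass 15+6=21, value 5+25=30
- A: mass 13, value 28
- D: mass 6, value 25
Best: 53 sci.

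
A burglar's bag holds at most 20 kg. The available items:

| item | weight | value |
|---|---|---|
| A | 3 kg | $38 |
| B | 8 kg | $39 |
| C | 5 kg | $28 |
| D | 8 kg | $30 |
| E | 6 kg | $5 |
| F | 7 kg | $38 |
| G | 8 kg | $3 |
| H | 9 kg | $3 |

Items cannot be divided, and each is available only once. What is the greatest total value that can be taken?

This is a 0/1 knapsack; check combinations near the capacity.
- A+B+F: weight 3+8+7=18, value 38+39+38=115
- A+B+D: weight 3+8+8=19, value 38+39+30=107
- A+D+F: weight 3+8+7=18, value 38+30+38=106
- A+B+C: weight 3+8+5=16, value 38+39+28=105
Best: $115.

$115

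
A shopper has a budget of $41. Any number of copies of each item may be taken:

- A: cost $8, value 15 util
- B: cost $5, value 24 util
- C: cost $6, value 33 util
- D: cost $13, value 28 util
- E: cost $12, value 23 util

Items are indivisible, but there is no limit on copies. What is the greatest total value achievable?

Best value-per-unit is C at 33/6; filling with it alone gives 6×33 = 198.
Optimal mix: 1×B + 6×C → cost 41, value 222.

222 util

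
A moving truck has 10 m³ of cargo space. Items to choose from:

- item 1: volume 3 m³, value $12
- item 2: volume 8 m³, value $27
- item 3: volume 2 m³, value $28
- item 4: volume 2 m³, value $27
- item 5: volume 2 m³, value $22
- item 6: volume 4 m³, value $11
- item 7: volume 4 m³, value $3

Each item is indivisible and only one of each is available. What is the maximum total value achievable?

$89

Check high-value combinations within 10 m³:
- item 1+item 3+item 4+item 5: volume 3+2+2+2=9, value 12+28+27+22=89
- item 3+item 4+item 5+item 6: volume 2+2+2+4=10, value 28+27+22+11=88
- item 3+item 4+item 5+item 7: volume 2+2+2+4=10, value 28+27+22+3=80
- item 3+item 4+item 5: volume 2+2+2=6, value 28+27+22=77
- item 1+item 3+item 4: volume 3+2+2=7, value 12+28+27=67
Best: $89.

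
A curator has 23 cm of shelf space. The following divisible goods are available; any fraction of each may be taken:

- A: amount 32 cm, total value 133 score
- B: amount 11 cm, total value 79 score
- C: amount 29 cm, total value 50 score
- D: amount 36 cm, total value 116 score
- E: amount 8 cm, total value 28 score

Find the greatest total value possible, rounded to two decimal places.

Take in order of value per unit:
- B (79/11 per unit): all 11 → value 79, running total 79.00
- A (133/32 per unit): 12 of 32 → value 12×133/32 = 49.8750, running total 128.88
Total 128.88.

128.88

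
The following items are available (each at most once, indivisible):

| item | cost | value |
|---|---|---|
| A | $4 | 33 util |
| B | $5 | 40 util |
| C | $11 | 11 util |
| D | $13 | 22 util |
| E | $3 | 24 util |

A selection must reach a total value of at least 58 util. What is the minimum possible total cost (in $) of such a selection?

8

Subsets with value ≥ 58, sorted by total cost:
- B+E: cost 8, value 64
- A+B: cost 9, value 73
Minimum cost: 8 $.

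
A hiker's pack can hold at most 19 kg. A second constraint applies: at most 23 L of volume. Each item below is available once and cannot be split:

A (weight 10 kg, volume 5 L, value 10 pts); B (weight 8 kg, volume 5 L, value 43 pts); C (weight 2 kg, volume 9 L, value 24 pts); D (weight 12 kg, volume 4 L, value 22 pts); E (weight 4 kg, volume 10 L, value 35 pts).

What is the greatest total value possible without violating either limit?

81 pts

Feasible sets respecting both limits:
- C+D+E: weight 18, volume 23, value 81
- B+E: weight 12, volume 15, value 78
- B+C: weight 10, volume 14, value 67
- C+E: weight 6, volume 19, value 59
Best: 81 pts.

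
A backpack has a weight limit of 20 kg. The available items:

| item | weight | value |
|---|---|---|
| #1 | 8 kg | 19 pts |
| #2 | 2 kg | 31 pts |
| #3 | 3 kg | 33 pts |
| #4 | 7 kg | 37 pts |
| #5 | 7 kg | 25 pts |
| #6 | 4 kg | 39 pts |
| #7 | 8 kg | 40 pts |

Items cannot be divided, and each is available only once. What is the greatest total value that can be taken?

143 pts

Check high-value combinations within 20 kg:
- #2+#3+#6+#7: weight 2+3+4+8=17, value 31+33+39+40=143
- #2+#3+#4+#7: weight 2+3+7+8=20, value 31+33+37+40=141
- #2+#3+#4+#6: weight 2+3+7+4=16, value 31+33+37+39=140
- #2+#4+#5+#6: weight 2+7+7+4=20, value 31+37+25+39=132
Best: 143 pts.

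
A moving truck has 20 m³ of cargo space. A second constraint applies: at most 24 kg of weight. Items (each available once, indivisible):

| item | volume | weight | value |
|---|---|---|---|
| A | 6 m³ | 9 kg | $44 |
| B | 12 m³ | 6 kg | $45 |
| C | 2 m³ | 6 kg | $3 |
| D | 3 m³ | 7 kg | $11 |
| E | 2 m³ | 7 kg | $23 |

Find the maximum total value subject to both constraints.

Feasible sets respecting both limits:
- A+B+E: volume 20, weight 22, value 112
- A+B+C: volume 20, weight 21, value 92
- A+B: volume 18, weight 15, value 89
Best: $112.

$112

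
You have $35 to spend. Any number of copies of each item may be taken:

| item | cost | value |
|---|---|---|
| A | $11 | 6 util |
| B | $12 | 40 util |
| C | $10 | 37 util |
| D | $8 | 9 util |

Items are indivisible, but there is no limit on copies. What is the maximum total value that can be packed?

Best value-per-unit is C at 37/10; filling with it alone gives 3×37 = 111.
Optimal mix: 2×B + 1×C → cost 34, value 117.

117 util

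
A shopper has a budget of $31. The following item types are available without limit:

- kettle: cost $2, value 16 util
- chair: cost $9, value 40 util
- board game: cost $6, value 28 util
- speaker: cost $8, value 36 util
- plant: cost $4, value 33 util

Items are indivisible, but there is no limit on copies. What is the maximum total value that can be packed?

Best value-per-unit is plant at 33/4; filling with it alone gives 7×33 = 231.
Optimal mix: 1×kettle + 7×plant → cost 30, value 247.

247 util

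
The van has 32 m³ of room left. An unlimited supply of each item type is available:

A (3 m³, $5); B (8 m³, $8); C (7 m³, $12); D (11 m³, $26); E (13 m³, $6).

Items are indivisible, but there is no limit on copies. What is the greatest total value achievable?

Best value-per-unit is D at 26/11; filling with it alone gives 2×26 = 52.
Optimal mix: 1×A + 1×C + 2×D → volume 32, value 69.

$69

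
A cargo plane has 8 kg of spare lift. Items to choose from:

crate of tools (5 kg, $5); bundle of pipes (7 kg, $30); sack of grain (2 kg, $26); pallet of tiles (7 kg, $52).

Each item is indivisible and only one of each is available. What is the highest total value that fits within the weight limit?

Check high-value combinations within 8 kg:
- pallet of tiles: weight 7, value 52
- crate of tools+sack of grain: weight 5+2=7, value 5+26=31
- bundle of pipes: weight 7, value 30
- sack of grain: weight 2, value 26
- crate of tools: weight 5, value 5
Best: $52.

$52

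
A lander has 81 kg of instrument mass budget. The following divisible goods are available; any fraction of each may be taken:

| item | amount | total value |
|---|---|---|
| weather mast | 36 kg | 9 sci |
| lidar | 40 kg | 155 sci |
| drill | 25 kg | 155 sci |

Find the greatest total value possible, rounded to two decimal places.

Take in order of value per unit:
- drill (155/25 per unit): all 25 → value 155, running total 155.00
- lidar (155/40 per unit): all 40 → value 155, running total 310.00
- weather mast (9/36 per unit): 16 of 36 → value 16×9/36 = 4.0000, running total 314.00
Total 314.00.

314.00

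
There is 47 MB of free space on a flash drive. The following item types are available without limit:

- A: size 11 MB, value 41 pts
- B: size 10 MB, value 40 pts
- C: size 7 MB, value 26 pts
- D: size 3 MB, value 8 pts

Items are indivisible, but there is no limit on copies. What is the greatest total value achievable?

186 pts

Best value-per-unit is B at 40/10; filling with it alone gives 4×40 = 160.
Optimal mix: 4×B + 1×C → size 47, value 186.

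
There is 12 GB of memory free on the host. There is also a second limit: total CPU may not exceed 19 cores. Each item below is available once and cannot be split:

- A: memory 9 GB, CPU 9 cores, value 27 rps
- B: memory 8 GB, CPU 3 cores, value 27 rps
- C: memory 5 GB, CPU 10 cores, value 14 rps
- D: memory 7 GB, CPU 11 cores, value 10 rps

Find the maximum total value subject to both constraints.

27 rps

Feasible sets respecting both limits:
- A: memory 9, CPU 9, value 27
- B: memory 8, CPU 3, value 27
- C: memory 5, CPU 10, value 14
Best: 27 rps.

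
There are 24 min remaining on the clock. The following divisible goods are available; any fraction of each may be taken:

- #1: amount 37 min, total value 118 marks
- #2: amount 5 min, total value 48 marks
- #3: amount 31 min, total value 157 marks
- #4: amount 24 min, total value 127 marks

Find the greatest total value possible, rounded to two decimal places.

Take in order of value per unit:
- #2 (48/5 per unit): all 5 → value 48, running total 48.00
- #4 (127/24 per unit): 19 of 24 → value 19×127/24 = 100.5417, running total 148.54
Total 148.54.

148.54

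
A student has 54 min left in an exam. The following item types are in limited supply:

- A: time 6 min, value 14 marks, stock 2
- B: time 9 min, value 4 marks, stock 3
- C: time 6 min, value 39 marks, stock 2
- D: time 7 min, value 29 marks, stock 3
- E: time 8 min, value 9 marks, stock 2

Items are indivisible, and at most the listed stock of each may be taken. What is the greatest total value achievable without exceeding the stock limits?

Best selections within time 54 and stock limits:
- 2×A + 2×C + 3×D + 1×E: time 53, value 202
- 2×A + 1×B + 2×C + 3×D: time 54, value 197
- 2×A + 2×C + 3×D: time 45, value 193
Best: 202 marks.

202 marks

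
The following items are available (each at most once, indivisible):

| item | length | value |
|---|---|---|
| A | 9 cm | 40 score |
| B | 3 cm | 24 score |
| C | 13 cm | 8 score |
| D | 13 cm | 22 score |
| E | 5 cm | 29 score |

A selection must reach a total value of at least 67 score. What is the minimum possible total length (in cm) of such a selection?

14

Subsets with value ≥ 67, sorted by total length:
- A+E: length 14, value 69
- A+B+E: length 17, value 93
Minimum length: 14 cm.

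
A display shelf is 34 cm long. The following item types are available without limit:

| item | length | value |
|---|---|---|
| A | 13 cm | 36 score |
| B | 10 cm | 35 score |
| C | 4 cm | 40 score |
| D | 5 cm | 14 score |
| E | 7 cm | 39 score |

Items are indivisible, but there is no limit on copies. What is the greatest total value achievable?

320 score

Best value-per-unit is C at 40/4, and filling with it alone uses length 8×4=32. No mix of the others beats 8×40 = 320.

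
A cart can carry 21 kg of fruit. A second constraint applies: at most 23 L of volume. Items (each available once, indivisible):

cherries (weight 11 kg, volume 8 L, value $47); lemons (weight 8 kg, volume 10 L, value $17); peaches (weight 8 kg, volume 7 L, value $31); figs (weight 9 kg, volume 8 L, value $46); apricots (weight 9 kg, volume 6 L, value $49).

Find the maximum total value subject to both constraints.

$96

Feasible sets respecting both limits:
- cherries+apricots: weight 20, volume 14, value 96
- figs+apricots: weight 18, volume 14, value 95
- cherries+figs: weight 20, volume 16, value 93
Best: $96.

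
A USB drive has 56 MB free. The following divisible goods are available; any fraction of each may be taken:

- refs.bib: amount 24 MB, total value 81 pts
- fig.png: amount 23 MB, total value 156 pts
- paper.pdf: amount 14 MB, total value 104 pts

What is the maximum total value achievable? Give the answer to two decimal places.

Take in order of value per unit:
- paper.pdf (104/14 per unit): all 14 → value 104, running total 104.00
- fig.png (156/23 per unit): all 23 → value 156, running total 260.00
- refs.bib (81/24 per unit): 19 of 24 → value 19×81/24 = 64.1250, running total 324.13
Total 324.13.

324.13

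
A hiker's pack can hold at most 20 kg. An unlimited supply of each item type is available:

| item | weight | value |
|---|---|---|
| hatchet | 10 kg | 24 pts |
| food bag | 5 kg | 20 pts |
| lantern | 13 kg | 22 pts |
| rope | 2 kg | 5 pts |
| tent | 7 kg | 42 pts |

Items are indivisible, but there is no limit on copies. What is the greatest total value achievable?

Best value-per-unit is tent at 42/7; filling with it alone gives 2×42 = 84.
Optimal mix: 1×food bag + 2×tent → weight 19, value 104.

104 pts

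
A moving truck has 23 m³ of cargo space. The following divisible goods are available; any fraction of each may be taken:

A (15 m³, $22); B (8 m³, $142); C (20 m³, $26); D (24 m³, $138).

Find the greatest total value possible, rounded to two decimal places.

228.25

Take in order of value per unit:
- B (142/8 per unit): all 8 → value 142, running total 142.00
- D (138/24 per unit): 15 of 24 → value 15×138/24 = 86.2500, running total 228.25
Total 228.25.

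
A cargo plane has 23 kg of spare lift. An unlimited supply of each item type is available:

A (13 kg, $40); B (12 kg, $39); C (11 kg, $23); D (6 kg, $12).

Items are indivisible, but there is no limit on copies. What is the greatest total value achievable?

Best value-per-unit is B at 39/12; filling with it alone gives 1×39 = 39.
Optimal mix: 1×B + 1×C → weight 23, value 62.

$62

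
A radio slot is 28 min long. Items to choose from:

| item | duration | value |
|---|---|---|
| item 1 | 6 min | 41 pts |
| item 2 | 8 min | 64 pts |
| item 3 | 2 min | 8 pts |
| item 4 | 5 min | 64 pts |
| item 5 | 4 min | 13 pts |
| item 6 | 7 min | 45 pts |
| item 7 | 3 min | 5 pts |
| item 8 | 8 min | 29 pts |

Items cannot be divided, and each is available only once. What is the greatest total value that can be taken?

This is a 0/1 knapsack; check combinations near the capacity.
- item 1+item 2+item 3+item 4+item 6: duration 6+8+2+5+7=28, value 41+64+8+64+45=222
- item 1+item 2+item 4+item 6: duration 6+8+5+7=26, value 41+64+64+45=214
- item 2+item 4+item 6+item 8: duration 8+5+7+8=28, value 64+64+45+29=202
Best: 222 pts.

222 pts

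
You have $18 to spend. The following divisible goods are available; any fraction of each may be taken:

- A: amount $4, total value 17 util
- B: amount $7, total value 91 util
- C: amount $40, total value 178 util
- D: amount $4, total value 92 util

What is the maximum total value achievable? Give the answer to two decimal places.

Take in order of value per unit:
- D (92/4 per unit): all 4 → value 92, running total 92.00
- B (91/7 per unit): all 7 → value 91, running total 183.00
- C (178/40 per unit): 7 of 40 → value 7×178/40 = 31.1500, running total 214.15
Total 214.15.

214.15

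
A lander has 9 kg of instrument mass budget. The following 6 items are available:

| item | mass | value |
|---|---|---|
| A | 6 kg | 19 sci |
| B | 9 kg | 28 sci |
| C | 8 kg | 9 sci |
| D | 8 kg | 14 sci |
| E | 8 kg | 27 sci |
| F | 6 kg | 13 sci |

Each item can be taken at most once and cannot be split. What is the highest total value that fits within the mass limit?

28 sci

Check high-value combinations within 9 kg:
- B: mass 9, value 28
- E: mass 8, value 27
- A: mass 6, value 19
- D: mass 8, value 14
Best: 28 sci.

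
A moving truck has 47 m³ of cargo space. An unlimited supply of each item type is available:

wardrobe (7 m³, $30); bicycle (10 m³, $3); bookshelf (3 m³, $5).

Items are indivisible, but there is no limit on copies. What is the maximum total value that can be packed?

$185

Best value-per-unit is wardrobe at 30/7; filling with it alone gives 6×30 = 180.
Optimal mix: 6×wardrobe + 1×bookshelf → volume 45, value 185.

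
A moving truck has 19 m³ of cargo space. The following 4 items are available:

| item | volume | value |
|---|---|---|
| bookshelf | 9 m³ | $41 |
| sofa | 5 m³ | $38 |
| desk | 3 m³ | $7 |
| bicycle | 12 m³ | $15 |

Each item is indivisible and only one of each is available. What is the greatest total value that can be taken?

$86

Check high-value combinations within 19 m³:
- bookshelf+sofa+desk: volume 9+5+3=17, value 41+38+7=86
- bookshelf+sofa: volume 9+5=14, value 41+38=79
- sofa+bicycle: volume 5+12=17, value 38+15=53
- bookshelf+desk: volume 9+3=12, value 41+7=48
Best: $86.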